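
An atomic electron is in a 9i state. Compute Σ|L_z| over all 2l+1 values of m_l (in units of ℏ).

The 9i subshell has l = 6.
m_l ∈ {-6, -5, -4, -3, -2, -1, 0, 1, 2, 3, 4, 5, 6}.
Σ|m_l| = 2(1+2+…+6) = 42.

Σ|L_z| = 42 ℏ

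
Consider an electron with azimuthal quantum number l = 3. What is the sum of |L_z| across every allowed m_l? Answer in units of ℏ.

m_l runs from −3 to 3, i.e. {-3, -2, -1, 0, 1, 2, 3}.
Σ|m_l| = 2(1+2+…+3) = 12.

Σ|L_z| = 12 ℏ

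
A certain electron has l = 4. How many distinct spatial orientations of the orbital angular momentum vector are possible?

9

The number of m_l values is 2l + 1 = 2·4 + 1 = 9.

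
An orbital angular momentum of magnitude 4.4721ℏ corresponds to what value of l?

l = 4

(|L|/ℏ)² = l(l+1) = 20.
The positive root is l = 4.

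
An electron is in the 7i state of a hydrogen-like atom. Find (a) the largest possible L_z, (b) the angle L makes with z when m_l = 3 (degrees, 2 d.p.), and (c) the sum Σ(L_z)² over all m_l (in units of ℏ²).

7i means n = 7, l = 6.
L_z,max = lℏ = 6ℏ.
For m_l = 3: cos θ = 3/√42, θ ≈ 62.42°.
Σ m_l² = 182, so Σ(L_z)² = 182 ℏ².

L_z,max = 6ℏ; θ(m_l=3) ≈ 62.42°; Σ(L_z)² = 182 ℏ²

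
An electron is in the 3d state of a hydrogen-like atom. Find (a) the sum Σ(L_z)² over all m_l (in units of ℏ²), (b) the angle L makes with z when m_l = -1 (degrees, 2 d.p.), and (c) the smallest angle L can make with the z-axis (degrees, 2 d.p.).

For 3d, l = 2.
Σ m_l² = 10, so Σ(L_z)² = 10 ℏ².
For m_l = -1: cos θ = -1/√6, θ ≈ 114.09°.
cos θ_min = 2/√6, so θ_min ≈ 35.26°.

Σ(L_z)² = 10 ℏ²; θ(m_l=-1) ≈ 114.09°; θ_min ≈ 35.26°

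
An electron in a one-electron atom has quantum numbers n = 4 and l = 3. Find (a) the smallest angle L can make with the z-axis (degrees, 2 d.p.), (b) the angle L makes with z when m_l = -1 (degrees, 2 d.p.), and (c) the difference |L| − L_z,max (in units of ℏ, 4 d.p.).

cos θ_min = 3/√12, so θ_min ≈ 30.00°.
For m_l = -1: cos θ = -1/√12, θ ≈ 106.78°.
|L| − L_z,max = (2√3 − 3)ℏ ≈ 0.4641ℏ.

θ_min ≈ 30.00°; θ(m_l=-1) ≈ 106.78°; |L|−L_z,max ≈ 0.4641ℏ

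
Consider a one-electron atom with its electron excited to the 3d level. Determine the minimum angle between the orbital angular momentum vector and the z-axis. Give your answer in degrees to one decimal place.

The 3d level has l = 2.
|L|² = l(l+1)ℏ² = 6ℏ², so |L| = √6 ℏ.
The smallest angle corresponds to the largest L_z, i.e. m_l = l = 2, giving L_z = 2ℏ.
cos θ_min = 2/√6, so θ_min ≈ 35.3°.

θ_min ≈ 35.3°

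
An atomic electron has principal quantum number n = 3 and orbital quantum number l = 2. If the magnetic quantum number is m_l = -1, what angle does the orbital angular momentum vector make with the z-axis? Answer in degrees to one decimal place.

θ ≈ 114.1°

|L|² = l(l+1)ℏ² = 6ℏ², so |L| = √6 ℏ.
L_z = m_l ℏ = −1ℏ.
cos θ = L_z/|L| = -1/√6, so θ ≈ 114.1°.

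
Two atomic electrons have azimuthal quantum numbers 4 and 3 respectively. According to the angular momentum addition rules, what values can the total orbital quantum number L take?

L = 1, 2, 3, 4, 5, 6, 7

By the triangle rule, |l₁ − l₂| ≤ L ≤ l₁ + l₂.
Allowed values: L = 1, 2, 3, 4, 5, 6, 7.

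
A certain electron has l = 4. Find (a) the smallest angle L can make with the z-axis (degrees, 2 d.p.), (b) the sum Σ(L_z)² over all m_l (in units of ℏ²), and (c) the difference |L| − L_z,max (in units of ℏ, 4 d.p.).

θ_min ≈ 26.57°; Σ(L_z)² = 60 ℏ²; |L|−L_z,max ≈ 0.4721ℏ

cos θ_min = 4/√20, so θ_min ≈ 26.57°.
Σ m_l² = 60, so Σ(L_z)² = 60 ℏ².
|L| − L_z,max = (2√5 − 4)ℏ ≈ 0.4721ℏ.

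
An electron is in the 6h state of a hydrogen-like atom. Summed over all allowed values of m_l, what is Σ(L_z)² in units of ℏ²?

Σ(L_z)² = 110 ℏ²

For 6h, l = 5.
The allowed m_l values are -5, -4, -3, -2, -1, 0, 1, 2, 3, 4, 5.
Σ m_l² = l(l+1)(2l+1)/3 = 5·6·11/3 = 110.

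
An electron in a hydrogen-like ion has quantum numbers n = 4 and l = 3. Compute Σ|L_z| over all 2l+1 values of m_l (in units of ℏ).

m_l ∈ {-3, -2, -1, 0, 1, 2, 3}.
Σ|m_l| = 2(1+2+…+3) = 12.

Σ|L_z| = 12 ℏ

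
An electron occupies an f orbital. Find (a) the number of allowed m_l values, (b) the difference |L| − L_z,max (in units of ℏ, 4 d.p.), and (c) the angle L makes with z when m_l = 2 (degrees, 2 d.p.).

7 values; |L|−L_z,max ≈ 0.4641ℏ; θ(m_l=2) ≈ 54.74°

An f state has l = 3.
There are 2l+1 = 7 values of m_l.
|L| − L_z,max = (2√3 − 3)ℏ ≈ 0.4641ℏ.
For m_l = 2: cos θ = 2/√12, θ ≈ 54.74°.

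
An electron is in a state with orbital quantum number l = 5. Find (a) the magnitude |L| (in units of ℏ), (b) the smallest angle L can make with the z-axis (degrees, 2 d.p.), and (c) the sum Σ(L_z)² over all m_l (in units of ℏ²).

|L| = ℏ√(5·6) = √30 ℏ ≈ 5.477ℏ.
cos θ_min = 5/√30, so θ_min ≈ 24.09°.
Σ m_l² = 110, so Σ(L_z)² = 110 ℏ².

|L| = √30 ℏ ≈ 5.477ℏ; θ_min ≈ 24.09°; Σ(L_z)² = 110 ℏ²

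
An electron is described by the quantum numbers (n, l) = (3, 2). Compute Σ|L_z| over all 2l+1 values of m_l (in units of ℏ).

Σ|L_z| = 6 ℏ

m_l ∈ {-2, -1, 0, 1, 2}.
Σ|m_l| = 2·2(2+1)/2 = 6.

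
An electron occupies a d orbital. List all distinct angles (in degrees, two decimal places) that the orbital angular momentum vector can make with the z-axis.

θ ∈ {35.26°, 65.91°, 90.00°, 114.09°, 144.74°}

D corresponds to l = 2.
|L| = √(l(l+1)) ℏ = √6 ℏ.
cos θ = m_l/√6 for each m_l ∈ {-2, -1, 0, 1, 2}.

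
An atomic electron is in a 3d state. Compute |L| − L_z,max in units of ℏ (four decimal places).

|L| − L_z,max ≈ 0.4495ℏ

The 3d subshell has l = 2.
|L| = √6 ℏ ≈ 2.4495ℏ, while L_z,max = lℏ = 2ℏ.
The difference is (√6 − 2)ℏ ≈ 0.4495ℏ.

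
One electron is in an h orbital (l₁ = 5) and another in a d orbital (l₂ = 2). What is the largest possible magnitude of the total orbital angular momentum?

|L_tot|_max = 2√14 ℏ ≈ 7.483ℏ

By the triangle rule, |l₁ − l₂| ≤ L ≤ l₁ + l₂.
So L can be 3, 4, 5, 6, 7.
The largest magnitude corresponds to L = 7: |L_tot| = ℏ√(7·8) = 2√14 ℏ.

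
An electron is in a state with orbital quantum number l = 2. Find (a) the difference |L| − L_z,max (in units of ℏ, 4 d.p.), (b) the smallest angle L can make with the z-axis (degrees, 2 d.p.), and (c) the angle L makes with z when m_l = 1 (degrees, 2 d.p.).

|L| − L_z,max = (√6 − 2)ℏ ≈ 0.4495ℏ.
cos θ_min = 2/√6, so θ_min ≈ 35.26°.
For m_l = 1: cos θ = 1/√6, θ ≈ 65.91°.

|L|−L_z,max ≈ 0.4495ℏ; θ_min ≈ 35.26°; θ(m_l=1) ≈ 65.91°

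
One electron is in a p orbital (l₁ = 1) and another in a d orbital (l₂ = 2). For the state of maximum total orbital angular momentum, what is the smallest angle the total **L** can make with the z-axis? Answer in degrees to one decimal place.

The total orbital quantum number L ranges from |l₁ − l₂| to l₁ + l₂ in integer steps.
L ∈ {1, 2, 3}.
The maximum is L = 3, with |L_tot| = ℏ√(3·4) = 2√3 ℏ.
The minimum angle with z is arccos(3/√12) ≈ 30.0°.

θ_min ≈ 30.0°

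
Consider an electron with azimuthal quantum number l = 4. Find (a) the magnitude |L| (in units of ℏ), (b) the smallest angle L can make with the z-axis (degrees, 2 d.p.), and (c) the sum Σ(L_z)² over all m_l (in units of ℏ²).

|L| = ℏ√(4·5) = 2√5 ℏ ≈ 4.472ℏ.
cos θ_min = 4/√20, so θ_min ≈ 26.57°.
Σ m_l² = 60, so Σ(L_z)² = 60 ℏ².

|L| = 2√5 ℏ ≈ 4.472ℏ; θ_min ≈ 26.57°; Σ(L_z)² = 60 ℏ²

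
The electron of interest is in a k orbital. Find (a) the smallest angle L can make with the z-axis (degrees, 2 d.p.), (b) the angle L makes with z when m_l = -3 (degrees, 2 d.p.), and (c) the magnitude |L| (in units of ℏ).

θ_min ≈ 20.70°; θ(m_l=-3) ≈ 113.63°; |L| = 2√14 ℏ ≈ 7.483ℏ

The letter k corresponds to l = 7.
cos θ_min = 7/√56, so θ_min ≈ 20.70°.
For m_l = -3: cos θ = -3/√56, θ ≈ 113.63°.
|L| = ℏ√(7·8) = 2√14 ℏ ≈ 7.483ℏ.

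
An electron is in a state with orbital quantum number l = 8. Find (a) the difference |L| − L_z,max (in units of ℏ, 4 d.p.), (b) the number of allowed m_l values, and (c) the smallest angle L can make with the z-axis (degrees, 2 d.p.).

|L| − L_z,max = (6√2 − 8)ℏ ≈ 0.4853ℏ.
There are 2l+1 = 17 values of m_l.
cos θ_min = 8/√72, so θ_min ≈ 19.47°.

|L|−L_z,max ≈ 0.4853ℏ; 17 values; θ_min ≈ 19.47°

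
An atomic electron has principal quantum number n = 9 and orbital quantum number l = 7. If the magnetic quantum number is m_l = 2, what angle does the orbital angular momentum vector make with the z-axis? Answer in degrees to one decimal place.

|L| = √(l(l+1)) ℏ = 2√14 ℏ.
L_z = m_l ℏ = 2ℏ.
cos θ = L_z/|L| = 2/√56, so θ ≈ 74.5°.

θ ≈ 74.5°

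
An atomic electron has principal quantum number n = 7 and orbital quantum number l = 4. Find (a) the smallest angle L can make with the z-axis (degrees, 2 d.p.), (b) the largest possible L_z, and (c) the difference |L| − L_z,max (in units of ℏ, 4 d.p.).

cos θ_min = 4/√20, so θ_min ≈ 26.57°.
L_z,max = lℏ = 4ℏ.
|L| − L_z,max = (2√5 − 4)ℏ ≈ 0.4721ℏ.

θ_min ≈ 26.57°; L_z,max = 4ℏ; |L|−L_z,max ≈ 0.4721ℏ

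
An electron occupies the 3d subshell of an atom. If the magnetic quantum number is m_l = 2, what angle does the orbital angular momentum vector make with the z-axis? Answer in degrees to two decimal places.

For 3d, l = 2.
|L| = ℏ√(l(l+1)) = √6 ℏ.
L_z = m_l ℏ = 2ℏ.
cos θ = L_z/|L| = 2/√6, so θ ≈ 35.26°.

θ ≈ 35.26°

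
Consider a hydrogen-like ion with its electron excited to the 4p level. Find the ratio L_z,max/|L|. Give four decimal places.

The 4p level has l = 1.
|L| = √2 ℏ ≈ 1.4142ℏ, while L_z,max = lℏ = 1ℏ.
L_z,max/|L| = 1/√2 = 0.7071.

L_z,max/|L| = 0.7071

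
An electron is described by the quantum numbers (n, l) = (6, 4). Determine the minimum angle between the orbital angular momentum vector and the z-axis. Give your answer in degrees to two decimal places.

|L|² = l(l+1)ℏ² = 20ℏ², so |L| = 2√5 ℏ.
The smallest angle corresponds to the largest L_z, i.e. m_l = l = 4, giving L_z = 4ℏ.
cos θ_min = 4/√20, so θ_min ≈ 26.57°.

θ_min ≈ 26.57°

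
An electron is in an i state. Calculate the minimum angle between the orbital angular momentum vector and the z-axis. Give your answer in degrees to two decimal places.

The letter i corresponds to l = 6.
|L| = ℏ√(l(l+1)) = √42 ℏ.
The smallest angle corresponds to the largest L_z, i.e. m_l = l = 6, giving L_z = 6ℏ.
cos θ_min = 6/√42, so θ_min ≈ 22.21°.

θ_min ≈ 22.21°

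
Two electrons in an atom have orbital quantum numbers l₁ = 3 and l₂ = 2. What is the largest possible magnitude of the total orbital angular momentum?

|L_tot|_max = √30 ℏ ≈ 5.477ℏ

By the triangle rule, |l₁ − l₂| ≤ L ≤ l₁ + l₂.
L ∈ {1, 2, 3, 4, 5}.
The largest magnitude corresponds to L = 5: |L_tot| = ℏ√(5·6) = √30 ℏ.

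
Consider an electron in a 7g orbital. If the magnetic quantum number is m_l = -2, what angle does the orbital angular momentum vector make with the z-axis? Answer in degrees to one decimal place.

The 7g subshell has l = 4.
|L| = √(l(l+1)) ℏ = 2√5 ℏ.
L_z = m_l ℏ = −2ℏ.
cos θ = L_z/|L| = -2/√20, so θ ≈ 116.6°.

θ ≈ 116.6°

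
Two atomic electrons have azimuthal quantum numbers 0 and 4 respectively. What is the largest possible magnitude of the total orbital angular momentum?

Angular momentum addition gives L = |l₁ − l₂|, …, l₁ + l₂.
Allowed values: L = 4.
The largest magnitude corresponds to L = 4: |L_tot| = ℏ√(4·5) = 2√5 ℏ.

|L_tot|_max = 2√5 ℏ ≈ 4.472ℏ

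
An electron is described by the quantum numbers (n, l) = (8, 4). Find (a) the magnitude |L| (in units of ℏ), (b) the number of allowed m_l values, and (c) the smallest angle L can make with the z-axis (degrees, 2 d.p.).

|L| = 2√5 ℏ ≈ 4.472ℏ; 9 values; θ_min ≈ 26.57°

|L| = ℏ√(4·5) = 2√5 ℏ ≈ 4.472ℏ.
There are 2l+1 = 9 values of m_l.
cos θ_min = 4/√20, so θ_min ≈ 26.57°.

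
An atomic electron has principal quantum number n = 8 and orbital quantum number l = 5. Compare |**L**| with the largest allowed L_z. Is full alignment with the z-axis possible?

|L| = √30 ℏ ≈ 5.4772ℏ, while L_z,max = lℏ = 5ℏ.
Since |L| > L_z,max, the vector can never point exactly along z; the closest it comes is θ_min = arccos(5/√30) ≈ 24.1°.

No: L_z,max = 5ℏ < |L| = √30 ℏ ≈ 5.477ℏ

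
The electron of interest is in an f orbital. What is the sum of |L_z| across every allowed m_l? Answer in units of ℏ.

An f state has l = 3.
m_l ∈ {-3, -2, -1, 0, 1, 2, 3}.
Σ|m_l| = l(l+1) = 12.

Σ|L_z| = 12 ℏ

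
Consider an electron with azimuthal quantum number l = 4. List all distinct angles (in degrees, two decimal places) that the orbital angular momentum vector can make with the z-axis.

θ ∈ {26.57°, 47.87°, 63.43°, 77.08°, 90.00°, 102.92°, 116.57°, 132.13°, 153.43°}

|L| = √(l(l+1)) ℏ = 2√5 ℏ.
cos θ = m_l/√20 for each m_l ∈ {-4, -3, -2, -1, 0, 1, 2, 3, 4}.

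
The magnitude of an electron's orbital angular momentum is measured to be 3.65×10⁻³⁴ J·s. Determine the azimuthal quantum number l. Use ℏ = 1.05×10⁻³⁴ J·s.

Dividing by ℏ: |L|/ℏ ≈ 3.476.
l(l+1) ≈ 3.476² ≈ 12.08, so l = 3.

l = 3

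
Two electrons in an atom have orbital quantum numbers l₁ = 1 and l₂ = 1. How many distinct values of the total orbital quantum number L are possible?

By the triangle rule, |l₁ − l₂| ≤ L ≤ l₁ + l₂.
Allowed values: L = 0, 1, 2.
That is 3 values.

3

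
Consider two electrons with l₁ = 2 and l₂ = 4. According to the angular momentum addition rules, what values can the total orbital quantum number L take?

L = 2, 3, 4, 5, 6

The total orbital quantum number L ranges from |l₁ − l₂| to l₁ + l₂ in integer steps.
So L can be 2, 3, 4, 5, 6.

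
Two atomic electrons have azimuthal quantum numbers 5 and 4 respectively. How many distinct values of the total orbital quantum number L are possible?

9

The total orbital quantum number L ranges from |l₁ − l₂| to l₁ + l₂ in integer steps.
So L can be 1, 2, 3, 4, 5, 6, 7, 8, 9.
That is 9 values.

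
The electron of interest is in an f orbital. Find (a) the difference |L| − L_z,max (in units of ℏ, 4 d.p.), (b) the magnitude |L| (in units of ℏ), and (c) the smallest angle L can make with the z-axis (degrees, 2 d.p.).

For an f orbital, l = 3.
|L| − L_z,max = (2√3 − 3)ℏ ≈ 0.4641ℏ.
|L| = ℏ√(3·4) = 2√3 ℏ ≈ 3.464ℏ.
cos θ_min = 3/√12, so θ_min ≈ 30.00°.

|L|−L_z,max ≈ 0.4641ℏ; |L| = 2√3 ℏ ≈ 3.464ℏ; θ_min ≈ 30.00°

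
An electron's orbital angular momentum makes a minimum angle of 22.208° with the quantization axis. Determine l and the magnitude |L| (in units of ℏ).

At minimum angle, m_l = l, so cos θ = l/√(l(l+1)); cos²θ = l/(l+1) = 0.8571.
l = cos²θ/sin²θ ≈ 6.
Then |L| = ℏ√(6·7) = √42 ℏ.

l = 6, |L| = √42 ℏ ≈ 6.481ℏ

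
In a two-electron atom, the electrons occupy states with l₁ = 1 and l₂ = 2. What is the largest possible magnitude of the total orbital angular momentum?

|L_tot|_max = 2√3 ℏ ≈ 3.464ℏ

Angular momentum addition gives L = |l₁ − l₂|, …, l₁ + l₂.
So L can be 1, 2, 3.
The largest magnitude corresponds to L = 3: |L_tot| = ℏ√(3·4) = 2√3 ℏ.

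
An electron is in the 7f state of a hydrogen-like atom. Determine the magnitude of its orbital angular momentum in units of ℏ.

|L| = 2√3 ℏ ≈ 3.464ℏ

7f means n = 7, l = 3.
|L| = ℏ√(l(l+1)) = ℏ√(3·4) = 2√3 ℏ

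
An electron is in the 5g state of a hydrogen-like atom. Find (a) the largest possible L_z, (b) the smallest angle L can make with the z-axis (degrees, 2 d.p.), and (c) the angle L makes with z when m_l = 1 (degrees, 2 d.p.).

L_z,max = 4ℏ; θ_min ≈ 26.57°; θ(m_l=1) ≈ 77.08°

The 5g subshell has l = 4.
L_z,max = lℏ = 4ℏ.
cos θ_min = 4/√20, so θ_min ≈ 26.57°.
For m_l = 1: cos θ = 1/√20, θ ≈ 77.08°.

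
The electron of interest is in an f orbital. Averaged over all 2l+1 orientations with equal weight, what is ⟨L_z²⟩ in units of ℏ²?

⟨L_z²⟩ = 4 ℏ²

An f state has l = 3.
The allowed m_l values are -3, -2, -1, 0, 1, 2, 3.
Average of L_z² over 7 states: 28/7 ℏ² = 4 ℏ².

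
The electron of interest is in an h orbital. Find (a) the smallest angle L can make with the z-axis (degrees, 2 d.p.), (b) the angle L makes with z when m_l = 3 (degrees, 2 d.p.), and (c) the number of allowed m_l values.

θ_min ≈ 24.09°; θ(m_l=3) ≈ 56.79°; 11 values

An h state has l = 5.
cos θ_min = 5/√30, so θ_min ≈ 24.09°.
For m_l = 3: cos θ = 3/√30, θ ≈ 56.79°.
There are 2l+1 = 11 values of m_l.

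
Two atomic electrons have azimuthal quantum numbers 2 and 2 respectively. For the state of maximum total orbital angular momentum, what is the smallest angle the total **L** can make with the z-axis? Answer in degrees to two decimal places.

θ_min ≈ 26.57°

By the triangle rule, |l₁ − l₂| ≤ L ≤ l₁ + l₂.
So L can be 0, 1, 2, 3, 4.
The maximum is L = 4, with |L_tot| = ℏ√(4·5) = 2√5 ℏ.
The minimum angle with z is arccos(4/√20) ≈ 26.57°.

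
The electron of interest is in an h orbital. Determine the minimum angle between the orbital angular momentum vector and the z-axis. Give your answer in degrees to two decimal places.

θ_min ≈ 24.09°

The letter h corresponds to l = 5.
|L|² = l(l+1)ℏ² = 30ℏ², so |L| = √30 ℏ.
The smallest angle corresponds to the largest L_z, i.e. m_l = l = 5, giving L_z = 5ℏ.
cos θ_min = 5/√30, so θ_min ≈ 24.09°.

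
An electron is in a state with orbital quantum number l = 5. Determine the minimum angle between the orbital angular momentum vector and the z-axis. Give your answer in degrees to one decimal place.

θ_min ≈ 24.1°

|L| = ℏ√(l(l+1)) = √30 ℏ.
The smallest angle corresponds to the largest L_z, i.e. m_l = l = 5, giving L_z = 5ℏ.
cos θ_min = 5/√30, so θ_min ≈ 24.1°.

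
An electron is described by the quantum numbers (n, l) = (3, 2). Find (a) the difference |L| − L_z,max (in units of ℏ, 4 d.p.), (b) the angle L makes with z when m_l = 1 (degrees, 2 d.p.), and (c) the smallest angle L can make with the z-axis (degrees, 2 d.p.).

|L| − L_z,max = (√6 − 2)ℏ ≈ 0.4495ℏ.
For m_l = 1: cos θ = 1/√6, θ ≈ 65.91°.
cos θ_min = 2/√6, so θ_min ≈ 35.26°.

|L|−L_z,max ≈ 0.4495ℏ; θ(m_l=1) ≈ 65.91°; θ_min ≈ 35.26°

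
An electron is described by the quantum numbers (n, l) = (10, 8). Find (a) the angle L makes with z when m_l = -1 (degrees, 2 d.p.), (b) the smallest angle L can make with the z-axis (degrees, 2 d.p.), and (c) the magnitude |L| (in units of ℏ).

θ(m_l=-1) ≈ 96.77°; θ_min ≈ 19.47°; |L| = 6√2 ℏ ≈ 8.485ℏ

For m_l = -1: cos θ = -1/√72, θ ≈ 96.77°.
cos θ_min = 8/√72, so θ_min ≈ 19.47°.
|L| = ℏ√(8·9) = 6√2 ℏ ≈ 8.485ℏ.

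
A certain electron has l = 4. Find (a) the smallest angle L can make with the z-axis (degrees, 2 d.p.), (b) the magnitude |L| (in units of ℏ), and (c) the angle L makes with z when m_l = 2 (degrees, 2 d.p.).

θ_min ≈ 26.57°; |L| = 2√5 ℏ ≈ 4.472ℏ; θ(m_l=2) ≈ 63.43°

cos θ_min = 4/√20, so θ_min ≈ 26.57°.
|L| = ℏ√(4·5) = 2√5 ℏ ≈ 4.472ℏ.
For m_l = 2: cos θ = 2/√20, θ ≈ 63.43°.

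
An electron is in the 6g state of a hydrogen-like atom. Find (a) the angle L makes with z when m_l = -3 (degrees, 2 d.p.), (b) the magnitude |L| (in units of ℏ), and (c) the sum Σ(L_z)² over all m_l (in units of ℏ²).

For 6g, l = 4.
For m_l = -3: cos θ = -3/√20, θ ≈ 132.13°.
|L| = ℏ√(4·5) = 2√5 ℏ ≈ 4.472ℏ.
Σ m_l² = 60, so Σ(L_z)² = 60 ℏ².

θ(m_l=-3) ≈ 132.13°; |L| = 2√5 ℏ ≈ 4.472ℏ; Σ(L_z)² = 60 ℏ²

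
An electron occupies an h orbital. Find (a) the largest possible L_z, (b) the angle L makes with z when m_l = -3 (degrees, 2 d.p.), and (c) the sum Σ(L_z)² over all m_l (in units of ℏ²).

The letter h corresponds to l = 5.
L_z,max = lℏ = 5ℏ.
For m_l = -3: cos θ = -3/√30, θ ≈ 123.21°.
Σ m_l² = 110, so Σ(L_z)² = 110 ℏ².

L_z,max = 5ℏ; θ(m_l=-3) ≈ 123.21°; Σ(L_z)² = 110 ℏ²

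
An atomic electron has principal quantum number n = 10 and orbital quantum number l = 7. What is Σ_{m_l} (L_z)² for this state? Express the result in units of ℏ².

Σ(L_z)² = 280 ℏ²

The allowed m_l values are -7, -6, -5, -4, -3, -2, -1, 0, 1, 2, 3, 4, 5, 6, 7.
Σ m_l² = 2·(1 + 4 + 9 + 16 + 25 + 36 + 49) = 280.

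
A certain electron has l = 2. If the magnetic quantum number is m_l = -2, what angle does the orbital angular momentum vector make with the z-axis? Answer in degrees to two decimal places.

θ ≈ 144.74°

|L| = ℏ√(l(l+1)) = √6 ℏ.
L_z = m_l ℏ = −2ℏ.
cos θ = L_z/|L| = -2/√6, so θ ≈ 144.74°.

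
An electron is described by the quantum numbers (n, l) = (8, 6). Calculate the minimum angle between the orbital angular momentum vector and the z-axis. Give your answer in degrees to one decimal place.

|L| = √(l(l+1)) ℏ = √42 ℏ.
The smallest angle corresponds to the largest L_z, i.e. m_l = l = 6, giving L_z = 6ℏ.
cos θ_min = 6/√42, so θ_min ≈ 22.2°.

θ_min ≈ 22.2°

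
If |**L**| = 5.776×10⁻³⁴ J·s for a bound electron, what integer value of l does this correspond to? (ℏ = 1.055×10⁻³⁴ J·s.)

Dividing by ℏ: |L|/ℏ ≈ 5.475.
Set l(l+1) = 29.97; the integer solution is l = 5.

l = 5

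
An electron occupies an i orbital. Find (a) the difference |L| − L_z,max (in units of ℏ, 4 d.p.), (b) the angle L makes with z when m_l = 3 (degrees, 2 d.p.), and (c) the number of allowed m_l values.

|L|−L_z,max ≈ 0.4807ℏ; θ(m_l=3) ≈ 62.42°; 13 values

I corresponds to l = 6.
|L| − L_z,max = (√42 − 6)ℏ ≈ 0.4807ℏ.
For m_l = 3: cos θ = 3/√42, θ ≈ 62.42°.
There are 2l+1 = 13 values of m_l.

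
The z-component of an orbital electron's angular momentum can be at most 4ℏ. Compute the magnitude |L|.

Since max m_l = l, l = 4.
|L| = √(l(l+1)) ℏ = 2√5 ℏ.

|L| = 2√5 ℏ ≈ 4.472ℏ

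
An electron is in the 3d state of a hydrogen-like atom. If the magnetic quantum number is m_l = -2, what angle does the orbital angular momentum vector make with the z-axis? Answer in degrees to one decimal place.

θ ≈ 144.7°

For 3d, l = 2.
|L| = √(l(l+1)) ℏ = √6 ℏ.
L_z = m_l ℏ = −2ℏ.
cos θ = L_z/|L| = -2/√6, so θ ≈ 144.7°.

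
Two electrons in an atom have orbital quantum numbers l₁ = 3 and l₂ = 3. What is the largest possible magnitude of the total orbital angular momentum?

By the triangle rule, |l₁ − l₂| ≤ L ≤ l₁ + l₂.
L ∈ {0, 1, 2, 3, 4, 5, 6}.
The largest magnitude corresponds to L = 6: |L_tot| = ℏ√(6·7) = √42 ℏ.

|L_tot|_max = √42 ℏ ≈ 6.481ℏ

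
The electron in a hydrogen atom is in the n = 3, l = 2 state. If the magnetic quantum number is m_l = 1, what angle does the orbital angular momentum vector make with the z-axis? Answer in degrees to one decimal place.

|L| = √(l(l+1)) ℏ = √6 ℏ.
L_z = m_l ℏ = 1ℏ.
cos θ = L_z/|L| = 1/√6, so θ ≈ 65.9°.

θ ≈ 65.9°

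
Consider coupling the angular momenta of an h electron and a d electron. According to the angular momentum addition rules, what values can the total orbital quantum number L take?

L = 3, 4, 5, 6, 7

L runs from |5 − 2| = 3 to 5 + 2 = 7.
So L can be 3, 4, 5, 6, 7.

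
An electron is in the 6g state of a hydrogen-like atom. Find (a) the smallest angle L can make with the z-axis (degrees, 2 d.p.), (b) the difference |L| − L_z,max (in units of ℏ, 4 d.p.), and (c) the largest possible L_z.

θ_min ≈ 26.57°; |L|−L_z,max ≈ 0.4721ℏ; L_z,max = 4ℏ

For 6g, l = 4.
cos θ_min = 4/√20, so θ_min ≈ 26.57°.
|L| − L_z,max = (2√5 − 4)ℏ ≈ 0.4721ℏ.
L_z,max = lℏ = 4ℏ.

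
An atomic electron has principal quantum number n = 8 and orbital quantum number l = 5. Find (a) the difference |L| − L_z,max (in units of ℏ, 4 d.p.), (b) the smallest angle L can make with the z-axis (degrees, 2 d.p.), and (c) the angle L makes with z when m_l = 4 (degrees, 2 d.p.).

|L|−L_z,max ≈ 0.4772ℏ; θ_min ≈ 24.09°; θ(m_l=4) ≈ 43.09°

|L| − L_z,max = (√30 − 5)ℏ ≈ 0.4772ℏ.
cos θ_min = 5/√30, so θ_min ≈ 24.09°.
For m_l = 4: cos θ = 4/√30, θ ≈ 43.09°.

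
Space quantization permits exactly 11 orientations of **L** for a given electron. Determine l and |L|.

l = 5, |L| = √30 ℏ ≈ 5.477ℏ

11 = 2l + 1, so l = (11−1)/2 = 5.
Then |L| = √(l(l+1)) ℏ = √30 ℏ.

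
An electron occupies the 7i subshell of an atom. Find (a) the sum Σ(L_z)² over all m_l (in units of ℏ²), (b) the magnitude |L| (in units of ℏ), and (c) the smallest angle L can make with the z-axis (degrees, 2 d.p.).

7i means n = 7, l = 6.
Σ m_l² = 182, so Σ(L_z)² = 182 ℏ².
|L| = ℏ√(6·7) = √42 ℏ ≈ 6.481ℏ.
cos θ_min = 6/√42, so θ_min ≈ 22.21°.

Σ(L_z)² = 182 ℏ²; |L| = √42 ℏ ≈ 6.481ℏ; θ_min ≈ 22.21°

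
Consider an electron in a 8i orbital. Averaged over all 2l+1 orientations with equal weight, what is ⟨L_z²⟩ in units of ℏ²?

⟨L_z²⟩ = 14 ℏ²

8i means n = 8, l = 6.
m_l ∈ {-6, -5, -4, -3, -2, -1, 0, 1, 2, 3, 4, 5, 6}.
Average of L_z² over 13 states: 182/13 ℏ² = 14 ℏ².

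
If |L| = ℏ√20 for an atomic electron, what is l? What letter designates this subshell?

|L| = ℏ√(l(l+1)), so l(l+1) = 20.
Solving: l = 4.

l = 4 (g orbital)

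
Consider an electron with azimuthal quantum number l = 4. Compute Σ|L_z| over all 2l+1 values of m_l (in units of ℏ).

m_l ∈ {-4, -3, -2, -1, 0, 1, 2, 3, 4}.
Σ|m_l| = 2·4(4+1)/2 = 20.

Σ|L_z| = 20 ℏ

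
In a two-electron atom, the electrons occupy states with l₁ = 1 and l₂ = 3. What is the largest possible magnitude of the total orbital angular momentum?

|L_tot|_max = 2√5 ℏ ≈ 4.472ℏ

Angular momentum addition gives L = |l₁ − l₂|, …, l₁ + l₂.
Allowed values: L = 2, 3, 4.
The largest magnitude corresponds to L = 4: |L_tot| = ℏ√(4·5) = 2√5 ℏ.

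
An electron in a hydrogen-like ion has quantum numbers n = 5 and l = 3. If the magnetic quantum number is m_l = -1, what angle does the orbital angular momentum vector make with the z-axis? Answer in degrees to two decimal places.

θ ≈ 106.78°

|L| = √(l(l+1)) ℏ = 2√3 ℏ.
L_z = m_l ℏ = −1ℏ.
cos θ = L_z/|L| = -1/√12, so θ ≈ 106.78°.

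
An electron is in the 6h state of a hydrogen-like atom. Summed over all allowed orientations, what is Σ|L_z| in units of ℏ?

6h means n = 6, l = 5.
m_l ∈ {-5, -4, -3, -2, -1, 0, 1, 2, 3, 4, 5}.
Σ|m_l| = 2·5(5+1)/2 = 30.

Σ|L_z| = 30 ℏ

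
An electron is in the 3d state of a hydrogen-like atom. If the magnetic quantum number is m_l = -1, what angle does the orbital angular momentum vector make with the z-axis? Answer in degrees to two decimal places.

For 3d, l = 2.
|L|² = l(l+1)ℏ² = 6ℏ², so |L| = √6 ℏ.
L_z = m_l ℏ = −1ℏ.
cos θ = L_z/|L| = -1/√6, so θ ≈ 114.09°.

θ ≈ 114.09°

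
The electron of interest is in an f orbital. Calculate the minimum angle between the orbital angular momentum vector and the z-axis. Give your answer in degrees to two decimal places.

For an f orbital, l = 3.
|L|² = l(l+1)ℏ² = 12ℏ², so |L| = 2√3 ℏ.
The smallest angle corresponds to the largest L_z, i.e. m_l = l = 3, giving L_z = 3ℏ.
cos θ_min = 3/√12, so θ_min ≈ 30.00°.

θ_min ≈ 30.00°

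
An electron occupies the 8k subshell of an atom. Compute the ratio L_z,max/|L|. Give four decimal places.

For 8k, l = 7.
|L| = 2√14 ℏ ≈ 7.4833ℏ, while L_z,max = lℏ = 7ℏ.
L_z,max/|L| = 7/√56 = 0.9354.

L_z,max/|L| = 0.9354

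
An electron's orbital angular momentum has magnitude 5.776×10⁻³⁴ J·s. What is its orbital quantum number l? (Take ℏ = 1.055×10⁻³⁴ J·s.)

|L|/ℏ = (5.776×10⁻³⁴)/(1.055×10⁻³⁴) ≈ 5.475.
l(l+1) ≈ 5.475² ≈ 29.97, so l = 5.

l = 5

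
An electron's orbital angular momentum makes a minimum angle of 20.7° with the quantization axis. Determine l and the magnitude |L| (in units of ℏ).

cos θ_min = l/√(l(l+1)) = √(l/(l+1)), so l/(l+1) = cos²(20.7°) = 0.8751.
Thus l = 0.8751/(1 − 0.8751) ≈ 7.
Then |L| = ℏ√(7·8) = 2√14 ℏ.

l = 7, |L| = 2√14 ℏ ≈ 7.483ℏ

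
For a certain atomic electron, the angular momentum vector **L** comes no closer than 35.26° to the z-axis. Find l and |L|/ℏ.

l = 2, |L| = √6 ℏ ≈ 2.449ℏ

At minimum angle, m_l = l, so cos θ = l/√(l(l+1)); cos²θ = l/(l+1) = 0.6667.
Thus l = 0.6667/(1 − 0.6667) ≈ 2.
Then |L| = ℏ√(2·3) = √6 ℏ.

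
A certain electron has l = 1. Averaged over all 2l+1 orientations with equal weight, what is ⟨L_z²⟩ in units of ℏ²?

⟨L_z²⟩ = 0.6667 ℏ²

The allowed m_l values are -1, 0, 1.
⟨L_z²⟩ = ℏ²·(Σ m_l²)/(2l+1) = ℏ²·2/3 = 0.6667ℏ².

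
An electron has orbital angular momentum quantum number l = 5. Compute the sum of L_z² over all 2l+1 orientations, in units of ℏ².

Σ(L_z)² = 110 ℏ²

The allowed m_l values are -5, -4, -3, -2, -1, 0, 1, 2, 3, 4, 5.
Σ m_l² = l(l+1)(2l+1)/3 = 5·6·11/3 = 110.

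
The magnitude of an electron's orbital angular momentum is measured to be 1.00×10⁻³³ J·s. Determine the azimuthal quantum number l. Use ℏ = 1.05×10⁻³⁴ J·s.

|L|/ℏ = (1.00×10⁻³³)/(1.05×10⁻³⁴) ≈ 9.524.
(|L|/ℏ)² = l(l+1) ≈ 90.70 ⇒ l = 9.

l = 9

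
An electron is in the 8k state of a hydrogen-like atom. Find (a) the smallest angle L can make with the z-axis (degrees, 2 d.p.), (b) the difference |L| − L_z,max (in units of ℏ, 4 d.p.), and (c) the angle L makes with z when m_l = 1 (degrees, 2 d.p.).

θ_min ≈ 20.70°; |L|−L_z,max ≈ 0.4833ℏ; θ(m_l=1) ≈ 82.32°

The 8k subshell has l = 7.
cos θ_min = 7/√56, so θ_min ≈ 20.70°.
|L| − L_z,max = (2√14 − 7)ℏ ≈ 0.4833ℏ.
For m_l = 1: cos θ = 1/√56, θ ≈ 82.32°.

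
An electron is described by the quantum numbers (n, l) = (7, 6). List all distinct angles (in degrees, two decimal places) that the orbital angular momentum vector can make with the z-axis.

θ ∈ {22.21°, 39.51°, 51.89°, 62.42°, 72.02°, 81.12°, 90.00°, 98.88°, 107.98°, 117.58°, 128.11°, 140.49°, 157.79°}

|L|² = l(l+1)ℏ² = 42ℏ², so |L| = √42 ℏ.
cos θ = m_l/√42 for each m_l ∈ {-6, -5, -4, -3, -2, -1, 0, 1, 2, 3, 4, 5, 6}.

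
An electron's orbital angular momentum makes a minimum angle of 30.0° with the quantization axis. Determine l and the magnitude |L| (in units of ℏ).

cos θ_min = l/√(l(l+1)) = √(l/(l+1)), so l/(l+1) = cos²(30.0°) = 0.7500.
Thus l = 0.7500/(1 − 0.7500) ≈ 3.
Then |L| = ℏ√(3·4) = 2√3 ℏ.

l = 3, |L| = 2√3 ℏ ≈ 3.464ℏ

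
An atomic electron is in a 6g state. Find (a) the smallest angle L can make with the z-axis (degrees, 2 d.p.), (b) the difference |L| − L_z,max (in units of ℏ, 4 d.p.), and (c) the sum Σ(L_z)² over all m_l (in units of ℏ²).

θ_min ≈ 26.57°; |L|−L_z,max ≈ 0.4721ℏ; Σ(L_z)² = 60 ℏ²

The 6g subshell has l = 4.
cos θ_min = 4/√20, so θ_min ≈ 26.57°.
|L| − L_z,max = (2√5 − 4)ℏ ≈ 0.4721ℏ.
Σ m_l² = 60, so Σ(L_z)² = 60 ℏ².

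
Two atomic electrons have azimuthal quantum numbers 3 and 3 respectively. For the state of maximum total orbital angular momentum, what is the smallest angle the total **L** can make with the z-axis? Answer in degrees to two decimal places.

L runs from |3 − 3| = 0 to 3 + 3 = 6.
L ∈ {0, 1, 2, 3, 4, 5, 6}.
The maximum is L = 6, with |L_tot| = ℏ√(6·7) = √42 ℏ.
The minimum angle with z is arccos(6/√42) ≈ 22.21°.

θ_min ≈ 22.21°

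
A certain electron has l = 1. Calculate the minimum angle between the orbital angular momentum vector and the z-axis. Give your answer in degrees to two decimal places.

θ_min ≈ 45.00°

|L| = √(l(l+1)) ℏ = √2 ℏ.
The smallest angle corresponds to the largest L_z, i.e. m_l = l = 1, giving L_z = 1ℏ.
cos θ_min = 1/√2, so θ_min ≈ 45.00°.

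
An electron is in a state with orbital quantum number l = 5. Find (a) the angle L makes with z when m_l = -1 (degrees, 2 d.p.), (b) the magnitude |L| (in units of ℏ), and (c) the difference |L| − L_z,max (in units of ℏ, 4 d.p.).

θ(m_l=-1) ≈ 100.52°; |L| = √30 ℏ ≈ 5.477ℏ; |L|−L_z,max ≈ 0.4772ℏ

For m_l = -1: cos θ = -1/√30, θ ≈ 100.52°.
|L| = ℏ√(5·6) = √30 ℏ ≈ 5.477ℏ.
|L| − L_z,max = (√30 − 5)ℏ ≈ 0.4772ℏ.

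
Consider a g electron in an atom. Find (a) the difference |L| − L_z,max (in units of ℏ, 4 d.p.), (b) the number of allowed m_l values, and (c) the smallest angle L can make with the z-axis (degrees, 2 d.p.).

A g state has l = 4.
|L| − L_z,max = (2√5 − 4)ℏ ≈ 0.4721ℏ.
There are 2l+1 = 9 values of m_l.
cos θ_min = 4/√20, so θ_min ≈ 26.57°.

|L|−L_z,max ≈ 0.4721ℏ; 9 values; θ_min ≈ 26.57°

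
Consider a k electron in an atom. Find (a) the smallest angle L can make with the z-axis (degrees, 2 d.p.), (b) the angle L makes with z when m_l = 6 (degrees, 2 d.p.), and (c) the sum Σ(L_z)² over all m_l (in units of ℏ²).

θ_min ≈ 20.70°; θ(m_l=6) ≈ 36.70°; Σ(L_z)² = 280 ℏ²

A k state has l = 7.
cos θ_min = 7/√56, so θ_min ≈ 20.70°.
For m_l = 6: cos θ = 6/√56, θ ≈ 36.70°.
Σ m_l² = 280, so Σ(L_z)² = 280 ℏ².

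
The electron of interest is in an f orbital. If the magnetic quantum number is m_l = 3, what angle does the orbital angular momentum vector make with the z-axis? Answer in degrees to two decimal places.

F corresponds to l = 3.
|L|² = l(l+1)ℏ² = 12ℏ², so |L| = 2√3 ℏ.
L_z = m_l ℏ = 3ℏ.
cos θ = L_z/|L| = 3/√12, so θ ≈ 30.00°.

θ ≈ 30.00°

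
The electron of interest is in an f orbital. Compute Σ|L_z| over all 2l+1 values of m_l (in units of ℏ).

Σ|L_z| = 12 ℏ

An f state has l = 3.
The allowed m_l values are -3, -2, -1, 0, 1, 2, 3.
Σ|m_l| = 2·3(3+1)/2 = 12.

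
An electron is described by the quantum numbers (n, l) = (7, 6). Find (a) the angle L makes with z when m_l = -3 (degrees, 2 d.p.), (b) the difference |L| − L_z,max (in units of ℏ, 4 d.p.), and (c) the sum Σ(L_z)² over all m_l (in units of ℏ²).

For m_l = -3: cos θ = -3/√42, θ ≈ 117.58°.
|L| − L_z,max = (√42 − 6)ℏ ≈ 0.4807ℏ.
Σ m_l² = 182, so Σ(L_z)² = 182 ℏ².

θ(m_l=-3) ≈ 117.58°; |L|−L_z,max ≈ 0.4807ℏ; Σ(L_z)² = 182 ℏ²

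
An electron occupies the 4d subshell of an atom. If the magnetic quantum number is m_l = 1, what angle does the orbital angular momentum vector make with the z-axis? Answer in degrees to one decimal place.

For 4d, l = 2.
|L|² = l(l+1)ℏ² = 6ℏ², so |L| = √6 ℏ.
L_z = m_l ℏ = 1ℏ.
cos θ = L_z/|L| = 1/√6, so θ ≈ 65.9°.

θ ≈ 65.9°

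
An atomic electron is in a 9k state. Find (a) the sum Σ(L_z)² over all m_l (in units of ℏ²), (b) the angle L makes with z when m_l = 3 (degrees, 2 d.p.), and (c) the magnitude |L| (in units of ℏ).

For 9k, l = 7.
Σ m_l² = 280, so Σ(L_z)² = 280 ℏ².
For m_l = 3: cos θ = 3/√56, θ ≈ 66.37°.
|L| = ℏ√(7·8) = 2√14 ℏ ≈ 7.483ℏ.

Σ(L_z)² = 280 ℏ²; θ(m_l=3) ≈ 66.37°; |L| = 2√14 ℏ ≈ 7.483ℏ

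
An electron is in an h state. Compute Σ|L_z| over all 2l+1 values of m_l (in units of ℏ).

Σ|L_z| = 30 ℏ

An h state has l = 5.
m_l runs from −5 to 5, i.e. {-5, -4, -3, -2, -1, 0, 1, 2, 3, 4, 5}.
Σ|m_l| = 2(1+2+…+5) = 30.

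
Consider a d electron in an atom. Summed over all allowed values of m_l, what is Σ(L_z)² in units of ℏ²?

Σ(L_z)² = 10 ℏ²

D corresponds to l = 2.
m_l runs from −2 to 2, i.e. {-2, -1, 0, 1, 2}.
Σ m_l² = l(l+1)(2l+1)/3 = 2·3·5/3 = 10.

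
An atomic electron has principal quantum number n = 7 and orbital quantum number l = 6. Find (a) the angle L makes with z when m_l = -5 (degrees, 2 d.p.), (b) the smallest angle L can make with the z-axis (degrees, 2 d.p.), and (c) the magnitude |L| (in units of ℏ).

θ(m_l=-5) ≈ 140.49°; θ_min ≈ 22.21°; |L| = √42 ℏ ≈ 6.481ℏ

For m_l = -5: cos θ = -5/√42, θ ≈ 140.49°.
cos θ_min = 6/√42, so θ_min ≈ 22.21°.
|L| = ℏ√(6·7) = √42 ℏ ≈ 6.481ℏ.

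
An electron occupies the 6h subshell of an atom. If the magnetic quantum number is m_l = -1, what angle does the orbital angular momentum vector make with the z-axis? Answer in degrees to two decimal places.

θ ≈ 100.52°

For 6h, l = 5.
|L| = ℏ√(l(l+1)) = √30 ℏ.
L_z = m_l ℏ = −1ℏ.
cos θ = L_z/|L| = -1/√30, so θ ≈ 100.52°.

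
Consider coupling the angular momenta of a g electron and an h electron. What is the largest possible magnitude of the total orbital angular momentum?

The total orbital quantum number L ranges from |l₁ − l₂| to l₁ + l₂ in integer steps.
So L can be 1, 2, 3, 4, 5, 6, 7, 8, 9.
The largest magnitude corresponds to L = 9: |L_tot| = ℏ√(9·10) = 3√10 ℏ.

|L_tot|_max = 3√10 ℏ ≈ 9.487ℏ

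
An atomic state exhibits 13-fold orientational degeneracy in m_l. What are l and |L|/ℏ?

l = 6, |L| = √42 ℏ ≈ 6.481ℏ

13 = 2l + 1, so l = (13−1)/2 = 6.
|L| = ℏ√(l(l+1)) = ℏ√(6·7) = √42 ℏ.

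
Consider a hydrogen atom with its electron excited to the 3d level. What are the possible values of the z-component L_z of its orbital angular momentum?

The 3d level has l = 2.
L_z = m_l ℏ with m_l ranging from −l to +l in integer steps.
For l = 2: m_l ∈ {-2, -1, 0, 1, 2}.

L_z ∈ {−2ℏ, −ℏ, 0, ℏ, 2ℏ}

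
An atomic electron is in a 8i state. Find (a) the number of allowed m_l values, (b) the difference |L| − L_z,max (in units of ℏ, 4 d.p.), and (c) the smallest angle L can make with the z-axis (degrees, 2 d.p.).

For 8i, l = 6.
There are 2l+1 = 13 values of m_l.
|L| − L_z,max = (√42 − 6)ℏ ≈ 0.4807ℏ.
cos θ_min = 6/√42, so θ_min ≈ 22.21°.

13 values; |L|−L_z,max ≈ 0.4807ℏ; θ_min ≈ 22.21°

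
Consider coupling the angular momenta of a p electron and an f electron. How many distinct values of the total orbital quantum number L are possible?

3

L runs from |1 − 3| = 2 to 1 + 3 = 4.
Allowed values: L = 2, 3, 4.
That is 3 values.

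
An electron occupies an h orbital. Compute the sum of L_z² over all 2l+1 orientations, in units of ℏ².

Σ(L_z)² = 110 ℏ²

An h state has l = 5.
m_l ∈ {-5, -4, -3, -2, -1, 0, 1, 2, 3, 4, 5}.
Summing m² from −5 to 5: Σ m_l² = 110.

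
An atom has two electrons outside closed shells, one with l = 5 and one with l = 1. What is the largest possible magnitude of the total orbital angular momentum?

By the triangle rule, |l₁ − l₂| ≤ L ≤ l₁ + l₂.
So L can be 4, 5, 6.
The largest magnitude corresponds to L = 6: |L_tot| = ℏ√(6·7) = √42 ℏ.

|L_tot|_max = √42 ℏ ≈ 6.481ℏ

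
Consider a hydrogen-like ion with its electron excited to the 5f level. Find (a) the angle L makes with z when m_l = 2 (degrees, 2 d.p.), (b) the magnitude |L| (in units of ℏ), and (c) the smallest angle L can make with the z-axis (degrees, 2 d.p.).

θ(m_l=2) ≈ 54.74°; |L| = 2√3 ℏ ≈ 3.464ℏ; θ_min ≈ 30.00°

The 5f level has l = 3.
For m_l = 2: cos θ = 2/√12, θ ≈ 54.74°.
|L| = ℏ√(3·4) = 2√3 ℏ ≈ 3.464ℏ.
cos θ_min = 3/√12, so θ_min ≈ 30.00°.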